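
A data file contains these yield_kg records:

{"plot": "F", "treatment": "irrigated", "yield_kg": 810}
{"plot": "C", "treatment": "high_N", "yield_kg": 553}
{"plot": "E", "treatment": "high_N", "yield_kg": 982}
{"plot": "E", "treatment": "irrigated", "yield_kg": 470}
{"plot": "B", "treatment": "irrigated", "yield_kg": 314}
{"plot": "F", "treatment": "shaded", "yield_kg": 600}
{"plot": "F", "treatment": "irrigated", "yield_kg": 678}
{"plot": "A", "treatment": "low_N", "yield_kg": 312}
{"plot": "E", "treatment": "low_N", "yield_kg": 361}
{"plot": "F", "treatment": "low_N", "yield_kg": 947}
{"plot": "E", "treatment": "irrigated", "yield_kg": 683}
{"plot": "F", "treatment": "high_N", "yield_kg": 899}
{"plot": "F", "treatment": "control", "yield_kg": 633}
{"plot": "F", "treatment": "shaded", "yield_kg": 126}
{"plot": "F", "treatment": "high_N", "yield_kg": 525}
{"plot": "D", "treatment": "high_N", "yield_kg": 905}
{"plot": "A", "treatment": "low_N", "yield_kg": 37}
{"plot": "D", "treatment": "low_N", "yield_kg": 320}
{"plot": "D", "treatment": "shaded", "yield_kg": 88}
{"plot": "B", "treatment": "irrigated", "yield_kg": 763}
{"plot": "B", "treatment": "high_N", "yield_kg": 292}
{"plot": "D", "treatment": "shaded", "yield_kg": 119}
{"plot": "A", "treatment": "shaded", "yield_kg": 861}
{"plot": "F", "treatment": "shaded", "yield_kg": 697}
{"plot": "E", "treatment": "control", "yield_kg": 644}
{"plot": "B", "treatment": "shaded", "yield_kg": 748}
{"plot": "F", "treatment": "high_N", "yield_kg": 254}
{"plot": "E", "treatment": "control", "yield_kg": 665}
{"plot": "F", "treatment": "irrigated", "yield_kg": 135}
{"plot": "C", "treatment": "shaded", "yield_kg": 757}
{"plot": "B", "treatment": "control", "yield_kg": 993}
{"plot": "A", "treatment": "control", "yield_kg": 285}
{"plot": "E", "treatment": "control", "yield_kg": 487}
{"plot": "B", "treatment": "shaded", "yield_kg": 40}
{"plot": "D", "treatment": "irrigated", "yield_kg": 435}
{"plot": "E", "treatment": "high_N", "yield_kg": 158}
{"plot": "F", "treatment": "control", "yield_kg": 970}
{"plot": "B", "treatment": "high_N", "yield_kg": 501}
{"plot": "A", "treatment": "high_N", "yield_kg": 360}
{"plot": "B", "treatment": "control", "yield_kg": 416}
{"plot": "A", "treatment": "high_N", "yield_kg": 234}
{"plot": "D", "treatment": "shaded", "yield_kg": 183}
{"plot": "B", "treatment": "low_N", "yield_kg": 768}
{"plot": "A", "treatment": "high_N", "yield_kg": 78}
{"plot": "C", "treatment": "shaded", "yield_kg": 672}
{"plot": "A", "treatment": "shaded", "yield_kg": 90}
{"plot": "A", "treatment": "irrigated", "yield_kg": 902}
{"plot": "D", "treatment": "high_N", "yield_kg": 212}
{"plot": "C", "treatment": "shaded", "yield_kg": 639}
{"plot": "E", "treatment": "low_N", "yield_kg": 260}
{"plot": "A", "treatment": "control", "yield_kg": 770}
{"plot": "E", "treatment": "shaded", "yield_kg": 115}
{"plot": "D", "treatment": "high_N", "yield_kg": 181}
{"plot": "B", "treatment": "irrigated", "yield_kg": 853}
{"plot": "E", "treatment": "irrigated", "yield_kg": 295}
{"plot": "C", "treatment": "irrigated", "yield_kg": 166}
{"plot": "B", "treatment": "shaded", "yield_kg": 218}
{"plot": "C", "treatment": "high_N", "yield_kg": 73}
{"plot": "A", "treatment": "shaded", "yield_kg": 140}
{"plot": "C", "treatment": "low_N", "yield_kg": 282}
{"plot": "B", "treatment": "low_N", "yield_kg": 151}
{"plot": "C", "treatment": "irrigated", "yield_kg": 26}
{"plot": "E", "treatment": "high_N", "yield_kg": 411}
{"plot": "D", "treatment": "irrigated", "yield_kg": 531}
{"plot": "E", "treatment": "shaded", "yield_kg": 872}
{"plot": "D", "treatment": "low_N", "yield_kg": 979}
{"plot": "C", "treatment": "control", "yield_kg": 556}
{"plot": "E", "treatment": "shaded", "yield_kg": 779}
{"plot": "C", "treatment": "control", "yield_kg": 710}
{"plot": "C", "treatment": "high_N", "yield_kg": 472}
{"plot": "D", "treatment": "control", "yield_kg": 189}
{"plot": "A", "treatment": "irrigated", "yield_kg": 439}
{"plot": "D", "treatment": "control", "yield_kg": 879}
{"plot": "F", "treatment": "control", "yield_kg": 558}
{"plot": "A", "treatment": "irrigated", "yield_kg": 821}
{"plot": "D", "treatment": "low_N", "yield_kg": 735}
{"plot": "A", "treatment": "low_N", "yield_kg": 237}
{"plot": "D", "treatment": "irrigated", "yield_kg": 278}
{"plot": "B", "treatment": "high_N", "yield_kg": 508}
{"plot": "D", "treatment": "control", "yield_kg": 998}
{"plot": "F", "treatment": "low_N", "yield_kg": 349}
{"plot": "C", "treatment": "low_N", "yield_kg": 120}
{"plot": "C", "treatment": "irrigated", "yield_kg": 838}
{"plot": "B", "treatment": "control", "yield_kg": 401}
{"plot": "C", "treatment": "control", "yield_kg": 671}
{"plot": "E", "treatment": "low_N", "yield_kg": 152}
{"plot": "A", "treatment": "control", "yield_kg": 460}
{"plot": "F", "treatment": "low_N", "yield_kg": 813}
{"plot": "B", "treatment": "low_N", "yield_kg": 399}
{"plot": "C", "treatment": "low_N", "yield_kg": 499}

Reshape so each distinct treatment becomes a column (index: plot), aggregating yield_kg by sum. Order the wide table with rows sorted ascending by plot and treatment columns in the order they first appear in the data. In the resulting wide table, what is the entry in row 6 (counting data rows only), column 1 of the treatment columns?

1623

With rows sorted ascending by plot, row 6 is plot=F. treatment columns in first-appearance order: irrigated, high_N, shaded, low_N, control; column 1 is irrigated.
Long rows with plot=F, treatment=irrigated: 810 + 678 + 135 = 1623.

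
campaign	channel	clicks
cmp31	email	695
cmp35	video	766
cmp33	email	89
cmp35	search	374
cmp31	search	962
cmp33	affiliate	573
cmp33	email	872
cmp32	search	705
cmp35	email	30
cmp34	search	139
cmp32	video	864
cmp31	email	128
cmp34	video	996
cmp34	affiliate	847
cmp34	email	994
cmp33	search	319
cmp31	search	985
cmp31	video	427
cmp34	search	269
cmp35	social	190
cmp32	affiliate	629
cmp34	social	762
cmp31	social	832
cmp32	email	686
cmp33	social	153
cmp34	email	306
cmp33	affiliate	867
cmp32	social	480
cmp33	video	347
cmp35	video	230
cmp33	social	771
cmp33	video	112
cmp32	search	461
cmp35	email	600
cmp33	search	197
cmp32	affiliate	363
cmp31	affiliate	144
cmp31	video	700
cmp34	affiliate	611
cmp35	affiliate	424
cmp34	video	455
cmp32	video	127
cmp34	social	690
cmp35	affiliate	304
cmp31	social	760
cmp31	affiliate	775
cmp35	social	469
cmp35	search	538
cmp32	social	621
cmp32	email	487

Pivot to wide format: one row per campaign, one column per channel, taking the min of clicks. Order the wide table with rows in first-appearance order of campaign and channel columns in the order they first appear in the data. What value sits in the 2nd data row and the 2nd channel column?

230

With rows in first-appearance order of campaign, row 2 is campaign=cmp35. channel columns in first-appearance order: email, video, search, affiliate, social; column 2 is video.
Long rows with campaign=cmp35, channel=video: min(766, 230) = 230.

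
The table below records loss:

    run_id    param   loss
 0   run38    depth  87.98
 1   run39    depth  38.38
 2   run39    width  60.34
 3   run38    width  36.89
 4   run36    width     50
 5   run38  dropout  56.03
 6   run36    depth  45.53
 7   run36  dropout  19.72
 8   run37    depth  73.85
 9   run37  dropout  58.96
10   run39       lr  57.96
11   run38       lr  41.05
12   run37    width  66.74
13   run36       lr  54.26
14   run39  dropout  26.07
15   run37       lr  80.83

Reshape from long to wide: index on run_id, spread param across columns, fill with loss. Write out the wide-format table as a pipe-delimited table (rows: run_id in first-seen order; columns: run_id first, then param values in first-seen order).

Columns: run_id plus the 4 distinct param values (depth, width, dropout, lr).
For example, row run38 column depth takes loss=87.98 from the long row (run38, depth).

| run_id | depth | width | dropout | lr |
| run38 | 87.98 | 36.89 | 56.03 | 41.05 |
| run39 | 38.38 | 60.34 | 26.07 | 57.96 |
| run36 | 45.53 | 50 | 19.72 | 54.26 |
| run37 | 73.85 | 66.74 | 58.96 | 80.83 |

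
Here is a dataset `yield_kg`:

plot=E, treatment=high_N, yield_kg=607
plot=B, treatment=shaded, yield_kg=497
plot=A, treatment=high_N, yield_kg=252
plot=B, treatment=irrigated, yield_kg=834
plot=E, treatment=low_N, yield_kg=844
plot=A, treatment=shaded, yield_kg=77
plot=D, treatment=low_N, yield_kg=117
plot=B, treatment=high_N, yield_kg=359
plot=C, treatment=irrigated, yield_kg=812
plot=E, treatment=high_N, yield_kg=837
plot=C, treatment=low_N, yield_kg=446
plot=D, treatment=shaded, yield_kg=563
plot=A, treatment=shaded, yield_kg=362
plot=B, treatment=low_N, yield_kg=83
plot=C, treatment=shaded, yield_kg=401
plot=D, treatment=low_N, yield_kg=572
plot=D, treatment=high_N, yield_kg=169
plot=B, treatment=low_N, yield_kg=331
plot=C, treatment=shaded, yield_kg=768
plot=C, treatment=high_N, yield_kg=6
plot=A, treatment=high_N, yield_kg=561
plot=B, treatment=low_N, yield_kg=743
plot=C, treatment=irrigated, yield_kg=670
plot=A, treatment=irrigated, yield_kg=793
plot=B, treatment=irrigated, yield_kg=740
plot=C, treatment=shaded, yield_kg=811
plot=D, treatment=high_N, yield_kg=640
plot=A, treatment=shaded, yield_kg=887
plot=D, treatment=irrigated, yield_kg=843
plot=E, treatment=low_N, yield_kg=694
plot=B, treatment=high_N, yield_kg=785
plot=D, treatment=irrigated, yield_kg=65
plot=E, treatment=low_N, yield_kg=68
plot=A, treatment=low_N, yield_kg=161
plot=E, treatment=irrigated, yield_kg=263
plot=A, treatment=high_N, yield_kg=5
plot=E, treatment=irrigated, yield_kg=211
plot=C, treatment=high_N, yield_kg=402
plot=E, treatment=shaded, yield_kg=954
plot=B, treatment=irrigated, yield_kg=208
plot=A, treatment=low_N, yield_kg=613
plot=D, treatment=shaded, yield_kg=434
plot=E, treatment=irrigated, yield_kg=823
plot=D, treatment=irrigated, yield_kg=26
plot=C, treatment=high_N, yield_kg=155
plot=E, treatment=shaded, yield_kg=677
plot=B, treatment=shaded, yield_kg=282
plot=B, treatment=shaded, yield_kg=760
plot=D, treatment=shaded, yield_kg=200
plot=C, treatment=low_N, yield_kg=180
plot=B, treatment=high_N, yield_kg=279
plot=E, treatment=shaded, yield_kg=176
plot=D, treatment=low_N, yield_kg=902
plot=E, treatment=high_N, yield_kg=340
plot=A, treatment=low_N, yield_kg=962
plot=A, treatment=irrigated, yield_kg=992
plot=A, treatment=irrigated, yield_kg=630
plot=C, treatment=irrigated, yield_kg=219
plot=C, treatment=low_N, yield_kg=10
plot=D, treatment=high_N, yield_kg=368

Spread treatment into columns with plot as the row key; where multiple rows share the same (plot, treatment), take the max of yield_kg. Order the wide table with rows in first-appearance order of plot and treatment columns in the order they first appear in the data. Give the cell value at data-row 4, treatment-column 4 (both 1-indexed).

With rows in first-appearance order of plot, row 4 is plot=D. treatment columns in first-appearance order: high_N, shaded, irrigated, low_N; column 4 is low_N.
Long rows with plot=D, treatment=low_N: max(117, 572, 902) = 902.

902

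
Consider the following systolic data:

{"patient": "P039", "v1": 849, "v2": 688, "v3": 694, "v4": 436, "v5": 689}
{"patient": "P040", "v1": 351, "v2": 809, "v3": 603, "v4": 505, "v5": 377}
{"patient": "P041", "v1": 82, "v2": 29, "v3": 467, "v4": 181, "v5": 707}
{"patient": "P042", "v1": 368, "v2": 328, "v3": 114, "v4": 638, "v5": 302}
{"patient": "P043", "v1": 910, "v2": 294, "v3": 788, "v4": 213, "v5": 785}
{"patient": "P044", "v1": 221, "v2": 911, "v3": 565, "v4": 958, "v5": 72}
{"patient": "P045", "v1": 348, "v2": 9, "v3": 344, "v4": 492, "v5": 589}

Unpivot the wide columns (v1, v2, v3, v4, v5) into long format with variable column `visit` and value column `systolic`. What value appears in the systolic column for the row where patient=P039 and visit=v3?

694

Unpivoting turns each (patient, wide-column) pair into one long row.
The wide cell at row P039, column v3 holds 694, so the long row (P039, v3) has systolic=694.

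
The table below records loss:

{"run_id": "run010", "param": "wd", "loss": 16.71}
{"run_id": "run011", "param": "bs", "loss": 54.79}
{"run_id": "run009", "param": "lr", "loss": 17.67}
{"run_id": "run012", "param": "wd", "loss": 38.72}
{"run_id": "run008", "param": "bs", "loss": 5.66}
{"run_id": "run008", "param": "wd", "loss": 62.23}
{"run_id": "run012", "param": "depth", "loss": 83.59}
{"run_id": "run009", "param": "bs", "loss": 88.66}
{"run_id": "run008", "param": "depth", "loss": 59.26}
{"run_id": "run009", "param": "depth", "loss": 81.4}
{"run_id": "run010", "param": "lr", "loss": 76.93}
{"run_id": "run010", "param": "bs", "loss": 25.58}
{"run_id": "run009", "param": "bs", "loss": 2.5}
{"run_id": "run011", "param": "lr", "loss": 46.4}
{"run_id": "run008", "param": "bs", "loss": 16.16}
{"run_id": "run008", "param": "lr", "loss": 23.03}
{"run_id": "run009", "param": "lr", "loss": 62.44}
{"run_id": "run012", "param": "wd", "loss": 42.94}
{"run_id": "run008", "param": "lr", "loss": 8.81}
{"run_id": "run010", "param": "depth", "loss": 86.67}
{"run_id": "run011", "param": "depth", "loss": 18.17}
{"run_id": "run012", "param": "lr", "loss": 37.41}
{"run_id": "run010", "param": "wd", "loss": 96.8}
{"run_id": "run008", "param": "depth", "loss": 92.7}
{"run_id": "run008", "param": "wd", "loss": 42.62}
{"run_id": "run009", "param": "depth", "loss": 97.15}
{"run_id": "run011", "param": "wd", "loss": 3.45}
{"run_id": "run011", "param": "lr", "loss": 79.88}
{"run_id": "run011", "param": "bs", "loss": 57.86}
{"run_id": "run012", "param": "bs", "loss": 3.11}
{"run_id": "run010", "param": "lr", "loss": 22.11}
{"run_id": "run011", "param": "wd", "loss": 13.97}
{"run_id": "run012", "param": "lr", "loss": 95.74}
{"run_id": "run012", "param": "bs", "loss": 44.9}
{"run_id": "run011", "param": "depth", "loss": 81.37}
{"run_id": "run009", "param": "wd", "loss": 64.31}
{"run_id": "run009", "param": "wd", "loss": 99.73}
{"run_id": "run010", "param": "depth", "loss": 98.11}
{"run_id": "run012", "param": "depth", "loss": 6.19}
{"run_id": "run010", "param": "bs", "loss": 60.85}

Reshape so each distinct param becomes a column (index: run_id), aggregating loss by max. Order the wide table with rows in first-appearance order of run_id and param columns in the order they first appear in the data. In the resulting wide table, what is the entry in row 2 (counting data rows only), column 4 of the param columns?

With rows in first-appearance order of run_id, row 2 is run_id=run011. param columns in first-appearance order: wd, bs, lr, depth; column 4 is depth.
Long rows with run_id=run011, param=depth: max(18.17, 81.37) = 81.37.

81.37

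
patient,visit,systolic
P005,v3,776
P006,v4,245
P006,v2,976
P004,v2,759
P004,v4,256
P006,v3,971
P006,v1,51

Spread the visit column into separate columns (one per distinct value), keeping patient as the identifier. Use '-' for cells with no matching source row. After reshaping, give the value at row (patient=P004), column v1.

No long-format row has patient=P004 and visit=v1, so the cell is -.

-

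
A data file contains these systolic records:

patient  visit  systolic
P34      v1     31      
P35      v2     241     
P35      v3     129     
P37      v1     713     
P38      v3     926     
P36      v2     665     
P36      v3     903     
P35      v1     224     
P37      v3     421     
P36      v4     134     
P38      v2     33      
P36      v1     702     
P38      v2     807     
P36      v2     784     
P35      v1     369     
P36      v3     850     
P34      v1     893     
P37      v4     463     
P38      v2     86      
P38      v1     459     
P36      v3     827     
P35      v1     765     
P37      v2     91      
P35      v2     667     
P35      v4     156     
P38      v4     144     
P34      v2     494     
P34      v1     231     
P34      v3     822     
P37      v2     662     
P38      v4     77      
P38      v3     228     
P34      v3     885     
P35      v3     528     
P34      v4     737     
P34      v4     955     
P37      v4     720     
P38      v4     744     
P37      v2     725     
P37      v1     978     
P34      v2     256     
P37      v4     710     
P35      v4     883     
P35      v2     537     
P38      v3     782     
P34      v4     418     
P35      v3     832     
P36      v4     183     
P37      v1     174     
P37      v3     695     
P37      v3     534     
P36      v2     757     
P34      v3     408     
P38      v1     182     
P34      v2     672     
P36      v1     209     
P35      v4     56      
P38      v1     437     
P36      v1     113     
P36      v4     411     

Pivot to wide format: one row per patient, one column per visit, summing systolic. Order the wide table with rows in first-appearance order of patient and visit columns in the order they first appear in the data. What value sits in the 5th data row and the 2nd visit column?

With rows in first-appearance order of patient, row 5 is patient=P36. visit columns in first-appearance order: v1, v2, v3, v4; column 2 is v2.
Long rows with patient=P36, visit=v2: 665 + 784 + 757 = 2206.

2206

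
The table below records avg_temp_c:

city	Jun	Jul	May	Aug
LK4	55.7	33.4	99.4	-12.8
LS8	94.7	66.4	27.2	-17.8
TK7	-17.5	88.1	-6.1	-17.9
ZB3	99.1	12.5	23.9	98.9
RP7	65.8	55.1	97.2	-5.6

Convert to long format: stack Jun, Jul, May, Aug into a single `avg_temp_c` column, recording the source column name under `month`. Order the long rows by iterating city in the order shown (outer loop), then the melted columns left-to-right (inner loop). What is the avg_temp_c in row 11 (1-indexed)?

20 rows total (5 × 4). Row 11: index ⌊(11-1)/4⌋ = 2 into city → TK7; (11-1) mod 4 = 2 into the melted columns → May.
So row 11 is (TK7, May, -6.1); avg_temp_c = -6.1.

-6.1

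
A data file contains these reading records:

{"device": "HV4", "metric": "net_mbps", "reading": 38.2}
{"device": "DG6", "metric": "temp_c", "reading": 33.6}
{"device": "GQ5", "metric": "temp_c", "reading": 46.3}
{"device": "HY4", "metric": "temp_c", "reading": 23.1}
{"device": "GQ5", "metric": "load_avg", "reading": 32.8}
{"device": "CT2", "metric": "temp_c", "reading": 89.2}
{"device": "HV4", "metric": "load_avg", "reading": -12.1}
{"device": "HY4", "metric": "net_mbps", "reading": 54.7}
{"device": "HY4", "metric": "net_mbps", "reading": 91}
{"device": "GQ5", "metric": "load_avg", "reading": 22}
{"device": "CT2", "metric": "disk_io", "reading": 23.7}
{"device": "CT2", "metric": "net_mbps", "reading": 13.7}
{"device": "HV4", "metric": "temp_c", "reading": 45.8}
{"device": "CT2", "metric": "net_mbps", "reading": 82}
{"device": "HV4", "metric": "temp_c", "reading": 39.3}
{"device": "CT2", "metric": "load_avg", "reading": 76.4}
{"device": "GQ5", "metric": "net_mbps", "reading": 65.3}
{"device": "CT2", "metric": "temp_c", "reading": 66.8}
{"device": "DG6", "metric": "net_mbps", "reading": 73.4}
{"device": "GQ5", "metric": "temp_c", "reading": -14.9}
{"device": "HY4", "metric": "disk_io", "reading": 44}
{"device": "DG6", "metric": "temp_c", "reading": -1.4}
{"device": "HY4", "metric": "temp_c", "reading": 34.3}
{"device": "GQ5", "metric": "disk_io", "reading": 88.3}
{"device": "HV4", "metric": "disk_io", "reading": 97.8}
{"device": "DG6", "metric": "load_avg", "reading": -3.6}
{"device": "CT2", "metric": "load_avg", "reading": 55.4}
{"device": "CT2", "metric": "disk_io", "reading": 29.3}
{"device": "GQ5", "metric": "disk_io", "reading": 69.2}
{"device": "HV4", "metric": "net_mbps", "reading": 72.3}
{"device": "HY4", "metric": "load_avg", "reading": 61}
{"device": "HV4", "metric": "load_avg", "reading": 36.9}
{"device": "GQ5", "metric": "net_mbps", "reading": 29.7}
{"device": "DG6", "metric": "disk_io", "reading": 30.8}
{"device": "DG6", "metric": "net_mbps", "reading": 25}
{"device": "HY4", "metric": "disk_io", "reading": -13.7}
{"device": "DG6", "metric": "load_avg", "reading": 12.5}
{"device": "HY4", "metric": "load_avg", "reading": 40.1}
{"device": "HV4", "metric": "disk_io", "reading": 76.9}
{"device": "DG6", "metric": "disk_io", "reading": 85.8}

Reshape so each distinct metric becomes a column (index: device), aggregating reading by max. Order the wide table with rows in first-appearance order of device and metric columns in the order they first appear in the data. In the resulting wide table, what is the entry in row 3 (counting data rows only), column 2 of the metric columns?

46.3

With rows in first-appearance order of device, row 3 is device=GQ5. metric columns in first-appearance order: net_mbps, temp_c, load_avg, disk_io; column 2 is temp_c.
Long rows with device=GQ5, metric=temp_c: max(46.3, -14.9) = 46.3.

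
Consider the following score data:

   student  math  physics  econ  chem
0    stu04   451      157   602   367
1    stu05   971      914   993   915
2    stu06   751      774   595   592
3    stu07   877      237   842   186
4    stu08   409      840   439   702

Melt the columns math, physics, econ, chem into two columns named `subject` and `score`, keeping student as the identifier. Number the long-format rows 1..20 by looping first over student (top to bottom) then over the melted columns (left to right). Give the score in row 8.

20 rows total (5 × 4). Row 8: index ⌊(8-1)/4⌋ = 1 into student → stu05; (8-1) mod 4 = 3 into the melted columns → chem.
So row 8 is (stu05, chem, 915); score = 915.

915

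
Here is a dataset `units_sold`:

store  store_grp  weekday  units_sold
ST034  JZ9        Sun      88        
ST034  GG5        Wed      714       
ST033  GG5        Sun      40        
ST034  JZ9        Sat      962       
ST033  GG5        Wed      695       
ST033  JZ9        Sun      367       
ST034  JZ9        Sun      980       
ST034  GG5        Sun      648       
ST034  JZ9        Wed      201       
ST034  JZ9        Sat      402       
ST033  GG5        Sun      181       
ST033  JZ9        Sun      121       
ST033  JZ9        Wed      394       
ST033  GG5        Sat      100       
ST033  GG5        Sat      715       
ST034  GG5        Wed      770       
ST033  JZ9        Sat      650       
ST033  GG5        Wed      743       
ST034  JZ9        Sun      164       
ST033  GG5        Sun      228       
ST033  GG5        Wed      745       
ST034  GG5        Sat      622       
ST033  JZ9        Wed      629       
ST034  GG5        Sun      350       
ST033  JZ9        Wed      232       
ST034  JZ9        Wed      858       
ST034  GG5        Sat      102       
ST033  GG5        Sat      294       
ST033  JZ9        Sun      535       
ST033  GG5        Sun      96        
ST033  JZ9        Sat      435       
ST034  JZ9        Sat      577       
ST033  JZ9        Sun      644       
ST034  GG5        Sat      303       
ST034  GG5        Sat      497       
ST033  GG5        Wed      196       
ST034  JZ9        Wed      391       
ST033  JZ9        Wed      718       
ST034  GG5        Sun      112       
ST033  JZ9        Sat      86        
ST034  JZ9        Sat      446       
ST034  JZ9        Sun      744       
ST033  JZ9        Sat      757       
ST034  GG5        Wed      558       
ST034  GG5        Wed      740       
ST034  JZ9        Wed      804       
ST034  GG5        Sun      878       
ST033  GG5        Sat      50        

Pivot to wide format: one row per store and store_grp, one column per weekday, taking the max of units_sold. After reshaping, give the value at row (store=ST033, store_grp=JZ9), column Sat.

Rows with store=ST033, store_grp=JZ9 and weekday=Sat: units_sold values are 650, 435, 86, 757.
max(650, 435, 86, 757) = 757.

757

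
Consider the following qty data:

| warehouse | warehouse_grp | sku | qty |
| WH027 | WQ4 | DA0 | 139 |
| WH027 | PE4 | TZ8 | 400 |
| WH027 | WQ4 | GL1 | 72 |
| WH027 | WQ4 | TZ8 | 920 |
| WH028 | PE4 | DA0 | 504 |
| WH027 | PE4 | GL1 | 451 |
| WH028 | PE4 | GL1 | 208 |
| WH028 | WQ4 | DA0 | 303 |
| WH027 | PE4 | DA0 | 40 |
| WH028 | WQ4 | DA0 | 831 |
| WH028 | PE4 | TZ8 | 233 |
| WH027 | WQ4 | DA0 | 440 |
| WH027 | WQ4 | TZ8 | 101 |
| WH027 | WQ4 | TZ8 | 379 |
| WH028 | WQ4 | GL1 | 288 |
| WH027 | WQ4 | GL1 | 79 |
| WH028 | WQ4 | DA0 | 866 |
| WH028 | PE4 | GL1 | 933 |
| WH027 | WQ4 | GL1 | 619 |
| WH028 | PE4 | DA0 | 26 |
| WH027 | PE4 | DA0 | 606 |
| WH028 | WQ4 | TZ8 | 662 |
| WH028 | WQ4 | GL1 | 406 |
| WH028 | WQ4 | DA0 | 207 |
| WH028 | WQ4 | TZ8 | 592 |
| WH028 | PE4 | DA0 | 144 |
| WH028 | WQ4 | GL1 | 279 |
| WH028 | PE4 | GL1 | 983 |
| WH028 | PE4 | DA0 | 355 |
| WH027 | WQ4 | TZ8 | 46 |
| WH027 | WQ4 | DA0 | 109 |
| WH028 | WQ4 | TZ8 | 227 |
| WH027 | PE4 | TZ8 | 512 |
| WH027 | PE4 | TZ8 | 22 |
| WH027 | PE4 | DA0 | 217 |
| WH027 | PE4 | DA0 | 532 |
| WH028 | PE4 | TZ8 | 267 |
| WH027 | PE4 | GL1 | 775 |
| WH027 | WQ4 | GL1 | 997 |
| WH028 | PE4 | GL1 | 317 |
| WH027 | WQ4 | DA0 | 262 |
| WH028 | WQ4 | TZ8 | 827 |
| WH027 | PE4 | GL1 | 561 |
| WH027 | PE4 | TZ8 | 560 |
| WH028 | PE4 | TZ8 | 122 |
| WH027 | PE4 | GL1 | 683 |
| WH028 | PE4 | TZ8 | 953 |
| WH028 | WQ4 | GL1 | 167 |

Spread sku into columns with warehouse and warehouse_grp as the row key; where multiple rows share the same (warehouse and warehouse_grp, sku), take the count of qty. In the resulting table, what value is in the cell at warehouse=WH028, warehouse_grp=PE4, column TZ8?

Rows with warehouse=WH028, warehouse_grp=PE4 and sku=TZ8: qty values are 233, 267, 122, 953.
4 rows match — count = 4.

4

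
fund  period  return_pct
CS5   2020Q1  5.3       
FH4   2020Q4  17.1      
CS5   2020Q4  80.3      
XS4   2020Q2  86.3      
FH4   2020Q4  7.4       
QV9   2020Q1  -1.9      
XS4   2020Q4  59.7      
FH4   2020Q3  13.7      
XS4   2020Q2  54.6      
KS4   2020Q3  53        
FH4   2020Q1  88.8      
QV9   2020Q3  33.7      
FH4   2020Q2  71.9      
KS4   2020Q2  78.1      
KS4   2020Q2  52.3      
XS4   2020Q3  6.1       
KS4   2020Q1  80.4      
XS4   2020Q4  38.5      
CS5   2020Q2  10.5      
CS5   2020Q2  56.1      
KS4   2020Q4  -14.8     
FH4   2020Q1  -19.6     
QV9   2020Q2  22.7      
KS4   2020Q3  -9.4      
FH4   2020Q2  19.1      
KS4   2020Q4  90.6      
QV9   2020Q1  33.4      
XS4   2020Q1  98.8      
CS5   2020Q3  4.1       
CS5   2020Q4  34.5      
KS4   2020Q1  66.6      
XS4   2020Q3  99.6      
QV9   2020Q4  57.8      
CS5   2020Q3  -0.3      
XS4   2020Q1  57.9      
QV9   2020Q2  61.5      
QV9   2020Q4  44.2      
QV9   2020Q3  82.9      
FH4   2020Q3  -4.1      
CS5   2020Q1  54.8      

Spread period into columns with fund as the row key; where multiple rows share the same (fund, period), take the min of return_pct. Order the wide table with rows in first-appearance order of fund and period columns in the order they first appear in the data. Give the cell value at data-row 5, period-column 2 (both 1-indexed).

-14.8

With rows in first-appearance order of fund, row 5 is fund=KS4. period columns in first-appearance order: 2020Q1, 2020Q4, 2020Q2, 2020Q3; column 2 is 2020Q4.
Long rows with fund=KS4, period=2020Q4: min(-14.8, 90.6) = -14.8.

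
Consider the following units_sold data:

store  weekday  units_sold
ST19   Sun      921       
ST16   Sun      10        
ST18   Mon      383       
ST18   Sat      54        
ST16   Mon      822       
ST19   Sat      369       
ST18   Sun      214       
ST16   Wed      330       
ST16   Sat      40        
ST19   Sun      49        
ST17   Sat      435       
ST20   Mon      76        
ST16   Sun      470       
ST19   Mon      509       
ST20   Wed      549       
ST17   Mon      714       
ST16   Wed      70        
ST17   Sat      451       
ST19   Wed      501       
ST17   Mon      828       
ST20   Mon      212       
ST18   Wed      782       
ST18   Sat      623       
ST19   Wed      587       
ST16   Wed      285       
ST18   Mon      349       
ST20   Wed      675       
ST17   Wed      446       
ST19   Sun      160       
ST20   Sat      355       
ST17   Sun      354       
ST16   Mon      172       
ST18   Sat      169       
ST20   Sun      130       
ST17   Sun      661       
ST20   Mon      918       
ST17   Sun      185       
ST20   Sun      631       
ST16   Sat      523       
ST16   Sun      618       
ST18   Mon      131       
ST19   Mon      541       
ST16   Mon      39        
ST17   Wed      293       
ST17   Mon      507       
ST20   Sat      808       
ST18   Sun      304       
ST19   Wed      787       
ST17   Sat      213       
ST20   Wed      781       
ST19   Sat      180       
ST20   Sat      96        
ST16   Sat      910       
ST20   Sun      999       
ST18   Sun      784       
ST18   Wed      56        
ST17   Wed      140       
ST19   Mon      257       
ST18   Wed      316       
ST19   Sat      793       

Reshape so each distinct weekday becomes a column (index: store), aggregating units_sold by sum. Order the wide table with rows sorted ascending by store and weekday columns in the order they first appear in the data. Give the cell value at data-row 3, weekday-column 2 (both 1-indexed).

863

With rows sorted ascending by store, row 3 is store=ST18. weekday columns in first-appearance order: Sun, Mon, Sat, Wed; column 2 is Mon.
Long rows with store=ST18, weekday=Mon: 383 + 349 + 131 = 863.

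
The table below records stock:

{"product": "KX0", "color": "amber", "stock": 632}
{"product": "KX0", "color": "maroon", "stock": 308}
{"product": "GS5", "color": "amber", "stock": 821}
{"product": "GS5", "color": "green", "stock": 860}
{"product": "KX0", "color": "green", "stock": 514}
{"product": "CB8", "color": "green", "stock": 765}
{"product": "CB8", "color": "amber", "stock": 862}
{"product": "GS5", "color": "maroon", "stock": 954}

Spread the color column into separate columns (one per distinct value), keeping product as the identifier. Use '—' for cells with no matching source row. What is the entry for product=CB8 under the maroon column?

—

No long-format row has product=CB8 and color=maroon, so the cell is —.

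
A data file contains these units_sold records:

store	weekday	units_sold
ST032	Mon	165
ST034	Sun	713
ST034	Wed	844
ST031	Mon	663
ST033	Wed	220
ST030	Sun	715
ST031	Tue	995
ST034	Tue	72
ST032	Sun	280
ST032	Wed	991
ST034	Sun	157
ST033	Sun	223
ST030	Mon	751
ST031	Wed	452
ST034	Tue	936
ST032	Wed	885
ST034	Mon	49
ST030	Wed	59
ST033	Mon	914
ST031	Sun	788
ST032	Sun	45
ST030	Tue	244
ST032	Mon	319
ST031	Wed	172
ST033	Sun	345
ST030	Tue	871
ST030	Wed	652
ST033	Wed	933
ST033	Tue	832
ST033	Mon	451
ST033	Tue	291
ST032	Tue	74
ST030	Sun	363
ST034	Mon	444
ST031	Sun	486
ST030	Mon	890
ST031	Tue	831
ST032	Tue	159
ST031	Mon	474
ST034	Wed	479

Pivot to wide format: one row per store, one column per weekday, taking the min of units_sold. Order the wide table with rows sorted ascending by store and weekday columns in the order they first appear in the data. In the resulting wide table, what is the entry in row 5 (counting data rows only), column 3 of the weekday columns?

With rows sorted ascending by store, row 5 is store=ST034. weekday columns in first-appearance order: Mon, Sun, Wed, Tue; column 3 is Wed.
Long rows with store=ST034, weekday=Wed: min(844, 479) = 479.

479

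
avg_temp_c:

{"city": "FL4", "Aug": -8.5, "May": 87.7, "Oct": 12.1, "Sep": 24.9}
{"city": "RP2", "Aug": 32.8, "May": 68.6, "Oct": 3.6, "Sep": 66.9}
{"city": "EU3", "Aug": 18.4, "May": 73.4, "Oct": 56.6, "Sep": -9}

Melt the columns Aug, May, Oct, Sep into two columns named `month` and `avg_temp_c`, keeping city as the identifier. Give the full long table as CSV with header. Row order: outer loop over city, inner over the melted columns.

Each (city, column) pair becomes one row: 3 × 4 = 12 rows.
For example, (FL4, Aug) → avg_temp_c=-8.5.

city,month,avg_temp_c
FL4,Aug,-8.5
FL4,May,87.7
FL4,Oct,12.1
FL4,Sep,24.9
RP2,Aug,32.8
RP2,May,68.6
RP2,Oct,3.6
RP2,Sep,66.9
EU3,Aug,18.4
EU3,May,73.4
EU3,Oct,56.6
EU3,Sep,-9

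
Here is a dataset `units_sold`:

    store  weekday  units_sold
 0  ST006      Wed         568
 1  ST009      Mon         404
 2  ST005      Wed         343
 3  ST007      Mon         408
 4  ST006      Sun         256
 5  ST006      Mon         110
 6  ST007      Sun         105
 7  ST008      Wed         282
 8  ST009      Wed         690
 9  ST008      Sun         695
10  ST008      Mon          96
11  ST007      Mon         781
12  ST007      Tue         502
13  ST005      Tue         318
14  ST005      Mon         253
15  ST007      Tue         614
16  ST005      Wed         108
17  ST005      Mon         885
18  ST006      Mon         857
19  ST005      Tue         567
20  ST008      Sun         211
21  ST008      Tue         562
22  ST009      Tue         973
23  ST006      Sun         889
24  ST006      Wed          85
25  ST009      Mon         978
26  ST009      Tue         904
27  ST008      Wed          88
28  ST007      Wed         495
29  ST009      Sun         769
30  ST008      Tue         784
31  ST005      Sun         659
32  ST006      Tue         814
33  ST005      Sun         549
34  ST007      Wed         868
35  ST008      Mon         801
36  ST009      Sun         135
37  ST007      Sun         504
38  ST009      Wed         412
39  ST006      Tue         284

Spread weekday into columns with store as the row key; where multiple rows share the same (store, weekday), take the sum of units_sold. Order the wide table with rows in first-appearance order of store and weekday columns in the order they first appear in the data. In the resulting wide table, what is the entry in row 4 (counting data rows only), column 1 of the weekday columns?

With rows in first-appearance order of store, row 4 is store=ST007. weekday columns in first-appearance order: Wed, Mon, Sun, Tue; column 1 is Wed.
Long rows with store=ST007, weekday=Wed: 495 + 868 = 1363.

1363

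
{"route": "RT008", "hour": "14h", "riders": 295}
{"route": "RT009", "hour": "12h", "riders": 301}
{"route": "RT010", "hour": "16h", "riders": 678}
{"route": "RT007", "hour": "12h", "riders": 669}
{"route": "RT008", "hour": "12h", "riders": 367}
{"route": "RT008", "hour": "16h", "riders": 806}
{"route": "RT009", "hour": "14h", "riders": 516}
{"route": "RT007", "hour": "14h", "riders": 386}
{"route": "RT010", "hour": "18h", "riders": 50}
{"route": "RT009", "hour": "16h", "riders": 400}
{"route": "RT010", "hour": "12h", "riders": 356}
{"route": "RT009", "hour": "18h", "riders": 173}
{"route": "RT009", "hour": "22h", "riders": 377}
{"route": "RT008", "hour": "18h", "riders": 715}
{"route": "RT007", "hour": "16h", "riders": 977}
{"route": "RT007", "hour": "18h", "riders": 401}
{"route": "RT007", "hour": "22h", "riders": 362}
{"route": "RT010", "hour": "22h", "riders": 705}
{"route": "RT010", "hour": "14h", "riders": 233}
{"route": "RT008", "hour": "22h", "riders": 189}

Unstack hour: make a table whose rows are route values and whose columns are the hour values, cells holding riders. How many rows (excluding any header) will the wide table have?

4 distinct route values → 4 rows.

4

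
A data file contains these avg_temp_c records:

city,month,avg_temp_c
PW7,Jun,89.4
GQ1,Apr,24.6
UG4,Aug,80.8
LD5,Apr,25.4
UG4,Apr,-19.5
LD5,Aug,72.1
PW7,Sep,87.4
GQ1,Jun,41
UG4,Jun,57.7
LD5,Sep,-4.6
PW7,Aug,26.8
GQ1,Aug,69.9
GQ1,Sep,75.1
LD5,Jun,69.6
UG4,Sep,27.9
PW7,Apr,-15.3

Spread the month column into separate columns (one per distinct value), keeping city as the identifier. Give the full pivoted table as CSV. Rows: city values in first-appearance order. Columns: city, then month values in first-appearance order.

Columns: city plus the 4 distinct month values (Jun, Apr, Aug, Sep).
For example, row PW7 column Jun takes avg_temp_c=89.4 from the long row (PW7, Jun).

city,Jun,Apr,Aug,Sep
PW7,89.4,-15.3,26.8,87.4
GQ1,41,24.6,69.9,75.1
UG4,57.7,-19.5,80.8,27.9
LD5,69.6,25.4,72.1,-4.6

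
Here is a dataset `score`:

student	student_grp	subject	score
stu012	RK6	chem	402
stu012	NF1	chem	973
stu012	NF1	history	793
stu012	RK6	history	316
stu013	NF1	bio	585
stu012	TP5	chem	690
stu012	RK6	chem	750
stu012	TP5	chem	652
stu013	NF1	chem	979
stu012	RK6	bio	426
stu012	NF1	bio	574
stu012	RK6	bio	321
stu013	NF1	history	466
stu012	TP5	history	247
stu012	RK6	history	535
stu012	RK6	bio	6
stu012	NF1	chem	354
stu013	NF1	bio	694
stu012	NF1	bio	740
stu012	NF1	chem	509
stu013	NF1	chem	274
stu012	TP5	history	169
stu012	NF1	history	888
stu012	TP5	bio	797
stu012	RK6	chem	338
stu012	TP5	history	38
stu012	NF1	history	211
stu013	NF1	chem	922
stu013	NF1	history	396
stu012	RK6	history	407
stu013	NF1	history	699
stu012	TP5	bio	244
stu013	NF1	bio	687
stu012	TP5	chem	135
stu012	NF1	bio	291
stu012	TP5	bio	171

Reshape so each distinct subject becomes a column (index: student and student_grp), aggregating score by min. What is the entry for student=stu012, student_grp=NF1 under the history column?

211

Rows with student=stu012, student_grp=NF1 and subject=history: score values are 793, 888, 211.
min(793, 888, 211) = 211.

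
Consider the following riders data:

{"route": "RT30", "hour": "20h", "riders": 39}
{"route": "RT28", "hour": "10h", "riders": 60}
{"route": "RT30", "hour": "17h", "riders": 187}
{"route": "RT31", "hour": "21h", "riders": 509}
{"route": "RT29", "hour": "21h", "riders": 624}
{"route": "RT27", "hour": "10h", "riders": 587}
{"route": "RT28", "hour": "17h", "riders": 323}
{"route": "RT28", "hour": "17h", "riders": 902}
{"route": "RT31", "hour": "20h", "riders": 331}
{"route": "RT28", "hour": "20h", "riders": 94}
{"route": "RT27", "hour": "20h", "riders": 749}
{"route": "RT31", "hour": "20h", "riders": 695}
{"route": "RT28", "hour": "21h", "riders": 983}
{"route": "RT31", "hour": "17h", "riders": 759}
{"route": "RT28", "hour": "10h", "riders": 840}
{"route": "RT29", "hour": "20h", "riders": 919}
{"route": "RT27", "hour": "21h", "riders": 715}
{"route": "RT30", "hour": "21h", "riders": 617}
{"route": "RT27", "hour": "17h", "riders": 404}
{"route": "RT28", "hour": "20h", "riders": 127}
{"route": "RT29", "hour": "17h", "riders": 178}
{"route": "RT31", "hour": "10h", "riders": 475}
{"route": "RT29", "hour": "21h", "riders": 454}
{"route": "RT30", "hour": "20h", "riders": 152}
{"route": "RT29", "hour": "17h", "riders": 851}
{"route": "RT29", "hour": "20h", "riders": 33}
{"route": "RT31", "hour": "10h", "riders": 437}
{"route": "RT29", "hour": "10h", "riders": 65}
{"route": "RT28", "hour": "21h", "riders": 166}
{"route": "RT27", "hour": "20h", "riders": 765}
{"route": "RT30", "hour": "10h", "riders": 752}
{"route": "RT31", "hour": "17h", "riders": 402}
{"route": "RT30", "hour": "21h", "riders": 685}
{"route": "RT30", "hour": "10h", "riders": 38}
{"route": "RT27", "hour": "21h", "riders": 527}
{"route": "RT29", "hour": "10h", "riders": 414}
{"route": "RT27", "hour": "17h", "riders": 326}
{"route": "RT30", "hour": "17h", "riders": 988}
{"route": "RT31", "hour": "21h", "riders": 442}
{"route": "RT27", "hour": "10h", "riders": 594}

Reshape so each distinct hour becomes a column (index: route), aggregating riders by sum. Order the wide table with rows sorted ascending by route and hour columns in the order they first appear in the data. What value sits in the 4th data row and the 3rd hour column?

With rows sorted ascending by route, row 4 is route=RT30. hour columns in first-appearance order: 20h, 10h, 17h, 21h; column 3 is 17h.
Long rows with route=RT30, hour=17h: 187 + 988 = 1175.

1175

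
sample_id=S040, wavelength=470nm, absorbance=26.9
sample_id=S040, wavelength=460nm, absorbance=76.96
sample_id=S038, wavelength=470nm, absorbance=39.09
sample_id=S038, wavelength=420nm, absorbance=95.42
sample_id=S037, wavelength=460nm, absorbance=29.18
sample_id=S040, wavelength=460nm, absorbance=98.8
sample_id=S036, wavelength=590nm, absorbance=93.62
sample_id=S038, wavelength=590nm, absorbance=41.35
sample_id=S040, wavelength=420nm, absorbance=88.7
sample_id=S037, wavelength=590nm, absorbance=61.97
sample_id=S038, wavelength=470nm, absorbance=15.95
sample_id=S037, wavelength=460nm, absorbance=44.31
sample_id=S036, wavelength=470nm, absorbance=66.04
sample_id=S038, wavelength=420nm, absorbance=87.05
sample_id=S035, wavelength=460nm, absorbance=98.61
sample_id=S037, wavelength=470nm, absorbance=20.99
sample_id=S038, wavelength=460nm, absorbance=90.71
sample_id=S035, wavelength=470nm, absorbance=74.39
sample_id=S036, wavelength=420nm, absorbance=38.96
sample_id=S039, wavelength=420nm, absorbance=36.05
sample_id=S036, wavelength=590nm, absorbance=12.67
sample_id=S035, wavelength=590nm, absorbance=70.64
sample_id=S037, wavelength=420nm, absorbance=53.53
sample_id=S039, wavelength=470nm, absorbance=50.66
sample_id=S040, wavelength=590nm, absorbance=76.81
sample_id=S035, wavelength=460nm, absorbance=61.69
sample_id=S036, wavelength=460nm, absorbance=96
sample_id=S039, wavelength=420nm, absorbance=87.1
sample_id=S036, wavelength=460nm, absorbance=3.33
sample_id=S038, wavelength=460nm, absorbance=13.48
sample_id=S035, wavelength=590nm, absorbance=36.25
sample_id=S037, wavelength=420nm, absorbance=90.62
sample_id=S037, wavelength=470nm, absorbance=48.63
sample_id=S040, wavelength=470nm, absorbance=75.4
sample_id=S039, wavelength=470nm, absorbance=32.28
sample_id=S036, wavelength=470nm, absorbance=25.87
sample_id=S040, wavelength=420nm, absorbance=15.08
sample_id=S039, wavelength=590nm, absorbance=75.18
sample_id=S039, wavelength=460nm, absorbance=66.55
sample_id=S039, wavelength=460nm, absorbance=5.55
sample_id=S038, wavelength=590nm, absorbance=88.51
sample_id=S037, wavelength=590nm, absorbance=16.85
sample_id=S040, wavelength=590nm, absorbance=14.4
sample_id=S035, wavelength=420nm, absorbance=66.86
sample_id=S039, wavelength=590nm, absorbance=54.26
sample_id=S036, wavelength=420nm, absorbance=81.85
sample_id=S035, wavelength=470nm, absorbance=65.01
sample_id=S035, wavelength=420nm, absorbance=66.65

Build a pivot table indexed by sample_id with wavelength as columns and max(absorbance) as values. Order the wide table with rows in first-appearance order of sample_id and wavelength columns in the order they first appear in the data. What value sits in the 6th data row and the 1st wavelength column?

50.66

With rows in first-appearance order of sample_id, row 6 is sample_id=S039. wavelength columns in first-appearance order: 470nm, 460nm, 420nm, 590nm; column 1 is 470nm.
Long rows with sample_id=S039, wavelength=470nm: max(50.66, 32.28) = 50.66.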